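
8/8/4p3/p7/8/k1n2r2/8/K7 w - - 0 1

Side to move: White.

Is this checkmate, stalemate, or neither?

stalemate

White to move; white king on a1.
In check: no.
King squares — b1: attacked by Nc3; a2: attacked by Ka3; b2: attacked by Ka3.
Legal moves for White: none.
Not in check and no legal moves → stalemate.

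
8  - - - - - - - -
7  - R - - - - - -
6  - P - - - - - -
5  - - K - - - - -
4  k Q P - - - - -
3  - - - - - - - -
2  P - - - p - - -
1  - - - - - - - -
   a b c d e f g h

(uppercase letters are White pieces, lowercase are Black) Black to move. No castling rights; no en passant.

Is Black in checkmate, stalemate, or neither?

Black to move; black king on a4.
In check: yes, from the white queen on b4.
King squares — a3: attacked by Qb4; b3: attacked by Pa2; b4: attacked by Kc5; a5: attacked by Qb4; b5: attacked by Qb4.
Legal moves for Black: none.
In check with no legal moves → checkmate.

checkmate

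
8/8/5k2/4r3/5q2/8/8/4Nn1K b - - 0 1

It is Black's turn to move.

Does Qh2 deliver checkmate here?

yes

After Qh2: white king on h1; in check: yes, from the black queen on h2.
King squares — g1: attacked by Qh2; g2: attacked by Qh2; h2: attacked by Nf1.
White has no legal moves → checkmate.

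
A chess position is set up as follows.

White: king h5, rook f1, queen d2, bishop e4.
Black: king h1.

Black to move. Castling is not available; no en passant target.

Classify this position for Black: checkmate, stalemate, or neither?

Black to move; black king on h1.
In check: yes, from the white rook on f1 and the white bishop on e4.
King squares — g1: attacked by Rf1; g2: attacked by Qd2; h2: attacked by Qd2.
Legal moves for Black: none.
In check with no legal moves → checkmate.

checkmate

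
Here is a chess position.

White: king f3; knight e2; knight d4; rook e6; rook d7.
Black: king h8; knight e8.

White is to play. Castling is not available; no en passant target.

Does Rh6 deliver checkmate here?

no

After Rh6: black king on h8; in check: yes, from the white rook on h6.
Black has 1 legal reply: Kg8.
In check but a legal move exists → not checkmate.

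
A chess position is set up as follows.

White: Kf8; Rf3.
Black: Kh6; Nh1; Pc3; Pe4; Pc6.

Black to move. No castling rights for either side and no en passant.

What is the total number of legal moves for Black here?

Black to move; king on h6.
In check: no.
Legal moves: Kh7, Kg6, Kh5, Kg5, Ng3, Nf2, exf3, c5, e3, c2.
Count: 10.

10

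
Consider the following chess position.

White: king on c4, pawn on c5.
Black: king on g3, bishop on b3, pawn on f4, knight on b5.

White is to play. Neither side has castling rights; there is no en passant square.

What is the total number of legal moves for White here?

4

White to move; king on c4.
In check: yes, from the black bishop on b3.
Legal moves: Kxb5, Kb4, Kd3, Kxb3.
Count: 4.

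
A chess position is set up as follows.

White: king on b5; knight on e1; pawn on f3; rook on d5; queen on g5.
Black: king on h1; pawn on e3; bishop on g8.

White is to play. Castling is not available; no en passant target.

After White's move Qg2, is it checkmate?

After Qg2: black king on h1; in check: yes, from the white queen on g2.
King squares — g1: attacked by Qg2; g2: attacked by Ne1; h2: attacked by Qg2.
Black has no legal moves → checkmate.

yes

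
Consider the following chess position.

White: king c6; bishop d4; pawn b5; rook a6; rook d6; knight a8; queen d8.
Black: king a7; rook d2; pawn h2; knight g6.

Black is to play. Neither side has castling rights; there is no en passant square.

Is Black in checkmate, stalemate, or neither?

checkmate

Black to move; black king on a7.
In check: yes, from the white bishop on d4 and the white rook on a6.
King squares — a6: attacked by Pb5; b6: attacked by Bd4; b7: attacked by Kc6; a8: attacked by Ra6; b8: attacked by Qd8.
Legal moves for Black: none.
In check with no legal moves → checkmate.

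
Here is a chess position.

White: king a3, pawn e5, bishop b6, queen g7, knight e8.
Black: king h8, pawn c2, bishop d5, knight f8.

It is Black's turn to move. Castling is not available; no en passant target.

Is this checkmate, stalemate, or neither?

checkmate

Black to move; black king on h8.
In check: yes, from the white queen on g7.
King squares — g7: attacked by Ne8; h7: attacked by Qg7; g8: attacked by Qg7.
Legal moves for Black: none.
In check with no legal moves → checkmate.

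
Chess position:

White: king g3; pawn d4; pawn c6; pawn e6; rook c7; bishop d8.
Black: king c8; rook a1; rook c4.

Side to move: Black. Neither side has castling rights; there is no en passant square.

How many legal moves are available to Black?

2

Black to move; king on c8.
In check: yes, from the white rook on c7.
Legal moves: Kxd8, Kb8.
Count: 2.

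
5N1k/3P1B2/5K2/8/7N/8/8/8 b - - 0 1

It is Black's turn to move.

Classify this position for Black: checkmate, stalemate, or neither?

Black to move; black king on h8.
In check: no.
King squares — g7: attacked by Kf6; h7: attacked by Nf8; g8: attacked by Bf7.
Legal moves for Black: none.
Not in check and no legal moves → stalemate.

stalemate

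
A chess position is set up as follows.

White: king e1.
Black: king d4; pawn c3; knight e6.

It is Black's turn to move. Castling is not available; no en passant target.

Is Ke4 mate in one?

After Ke4: white king on e1; in check: no.
White is not in check, so this cannot be checkmate.

no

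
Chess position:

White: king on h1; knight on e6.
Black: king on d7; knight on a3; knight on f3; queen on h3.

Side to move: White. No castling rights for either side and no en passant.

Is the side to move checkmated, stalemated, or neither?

White to move; white king on h1.
In check: yes, from the black queen on h3.
King squares — g1: attacked by Nf3; g2: attacked by Qh3; h2: attacked by Nf3.
Legal moves for White: none.
In check with no legal moves → checkmate.

checkmate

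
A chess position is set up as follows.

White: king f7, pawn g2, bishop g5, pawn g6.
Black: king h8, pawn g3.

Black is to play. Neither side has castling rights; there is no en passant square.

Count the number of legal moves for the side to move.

Black to move; king on h8.
In check: no.
Legal moves: none.
Count: 0.

0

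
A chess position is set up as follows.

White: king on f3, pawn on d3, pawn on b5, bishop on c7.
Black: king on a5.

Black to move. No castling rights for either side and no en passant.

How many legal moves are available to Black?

3

Black to move; king on a5.
In check: yes, from the white bishop on c7.
Legal moves: Kxb5, Kb4, Ka4.
Count: 3.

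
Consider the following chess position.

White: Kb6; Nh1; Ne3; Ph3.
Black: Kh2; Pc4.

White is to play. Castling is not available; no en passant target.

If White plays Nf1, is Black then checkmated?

no

After Nf1: black king on h2; in check: yes, from the white knight on f1.
Black has 4 legal replies: Kxh3, Kg2, Kxh1, Kg1.
In check but a legal move exists → not checkmate.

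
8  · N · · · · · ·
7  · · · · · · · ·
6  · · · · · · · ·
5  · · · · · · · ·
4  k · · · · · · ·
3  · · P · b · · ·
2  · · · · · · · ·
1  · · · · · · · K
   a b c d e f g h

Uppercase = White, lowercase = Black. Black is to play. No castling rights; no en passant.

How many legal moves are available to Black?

15

Black to move; king on a4.
In check: no.
Legal moves: Kb5, Ka5, Kb3, Ka3, Ba7, Bh6, Bb6, Bg5, Bc5, Bf4, Bd4, Bf2, Bd2, Bg1, Bc1.
Count: 15.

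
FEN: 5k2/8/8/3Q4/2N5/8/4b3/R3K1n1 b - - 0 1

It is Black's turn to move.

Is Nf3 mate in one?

After Nf3: white king on e1; in check: yes, from the black knight on f3.
White has 3 legal replies: Kf2, Kxe2, Qxf3+.
In check but a legal move exists → not checkmate.

no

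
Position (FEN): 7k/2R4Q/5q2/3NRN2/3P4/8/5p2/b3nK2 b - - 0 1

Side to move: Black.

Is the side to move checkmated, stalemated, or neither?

Black to move; black king on h8.
In check: yes, from the white queen on h7.
King squares — g7: attacked by Nf5; h7: attacked by Rc7; g8: attacked by Qh7.
Legal moves for Black: none.
In check with no legal moves → checkmate.

checkmate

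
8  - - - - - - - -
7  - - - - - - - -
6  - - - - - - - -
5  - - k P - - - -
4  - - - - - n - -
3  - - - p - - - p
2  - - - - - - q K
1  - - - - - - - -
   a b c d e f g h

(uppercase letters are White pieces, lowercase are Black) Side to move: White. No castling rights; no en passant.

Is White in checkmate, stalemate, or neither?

checkmate

White to move; white king on h2.
In check: yes, from the black queen on g2.
King squares — g1: attacked by Qg2; h1: attacked by Qg2; g2: attacked by Ph3; g3: attacked by Qg2; h3: attacked by Qg2.
Legal moves for White: none.
In check with no legal moves → checkmate.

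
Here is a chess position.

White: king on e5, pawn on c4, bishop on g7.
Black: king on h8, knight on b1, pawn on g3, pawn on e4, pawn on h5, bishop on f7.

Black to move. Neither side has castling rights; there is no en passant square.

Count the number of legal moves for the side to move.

3

Black to move; king on h8.
In check: yes, from the white bishop on g7.
Legal moves: Kg8, Kh7, Kxg7.
Count: 3.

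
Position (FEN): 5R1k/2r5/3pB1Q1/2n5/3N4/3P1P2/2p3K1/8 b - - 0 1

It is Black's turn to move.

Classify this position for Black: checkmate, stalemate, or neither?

Black to move; black king on h8.
In check: yes, from the white rook on f8.
King squares — g7: attacked by Qg6; h7: attacked by Qg6; g8: attacked by Be6.
Legal moves for Black: none.
In check with no legal moves → checkmate.

checkmate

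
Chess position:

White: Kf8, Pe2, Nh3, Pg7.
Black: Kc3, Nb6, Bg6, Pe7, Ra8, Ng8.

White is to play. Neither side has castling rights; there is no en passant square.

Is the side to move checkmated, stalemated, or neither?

White to move; white king on f8.
In check: yes, from the black rook on a8.
King squares — e7: attacked by Ng8; f7: attacked by Bg6; g7: own pawn; e8: attacked by Bg6; g8: attacked by Ra8.
Legal moves for White: none.
In check with no legal moves → checkmate.

checkmate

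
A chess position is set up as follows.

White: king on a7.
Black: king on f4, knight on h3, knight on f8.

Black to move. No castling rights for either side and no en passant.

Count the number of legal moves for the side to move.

15

Black to move; king on f4.
In check: no.
Legal moves: Nh7, Nd7, Ng6, Ne6, Kg5, Kf5, Ke5, Kg4, Ke4, Kg3, Kf3, Ke3, Ng5, Nf2, Ng1.
Count: 15.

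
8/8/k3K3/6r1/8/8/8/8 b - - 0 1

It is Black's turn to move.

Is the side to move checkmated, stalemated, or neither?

Black to move; black king on a6.
In check: no.
Legal moves for Black include: Kb7, Ka7, Kb6, Kb5, Ka5, Rg8, Rg7, Rg6+, Rh5, Rf5, Re5+, Rd5, Rc5, Rb5, Ra5, Rg4, Rg3, Rg2, ... (list truncated; more exist).
Black has legal moves and is not in check → neither.

neither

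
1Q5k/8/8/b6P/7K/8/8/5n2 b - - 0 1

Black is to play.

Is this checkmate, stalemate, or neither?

Black to move; black king on h8.
In check: yes, from the white queen on b8.
King squares — g7: available; h7: available; g8: attacked by Qb8.
Legal moves for Black: Kh7, Kg7, Bd8+.
Black is in check but has 3 legal moves → neither.

neither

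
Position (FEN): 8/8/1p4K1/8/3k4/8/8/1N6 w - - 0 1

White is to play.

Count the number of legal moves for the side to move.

White to move; king on g6.
In check: no.
Legal moves: Kh7, Kg7, Kf7, Kh6, Kf6, Kh5, Kg5, Kf5, Nc3, Na3, Nd2.
Count: 11.

11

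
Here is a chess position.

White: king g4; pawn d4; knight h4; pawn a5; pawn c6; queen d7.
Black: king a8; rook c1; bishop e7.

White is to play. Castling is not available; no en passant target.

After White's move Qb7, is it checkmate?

yes

After Qb7: black king on a8; in check: yes, from the white queen on b7.
King squares — a7: attacked by Qb7; b7: attacked by Pc6; b8: attacked by Qb7.
Black has no legal moves → checkmate.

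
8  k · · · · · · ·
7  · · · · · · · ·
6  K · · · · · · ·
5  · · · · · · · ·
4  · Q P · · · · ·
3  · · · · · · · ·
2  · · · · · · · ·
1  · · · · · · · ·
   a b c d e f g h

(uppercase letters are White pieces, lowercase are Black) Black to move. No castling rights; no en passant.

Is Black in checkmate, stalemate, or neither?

Black to move; black king on a8.
In check: no.
King squares — a7: attacked by Ka6; b7: attacked by Qb4; b8: attacked by Qb4.
Legal moves for Black: none.
Not in check and no legal moves → stalemate.

stalemate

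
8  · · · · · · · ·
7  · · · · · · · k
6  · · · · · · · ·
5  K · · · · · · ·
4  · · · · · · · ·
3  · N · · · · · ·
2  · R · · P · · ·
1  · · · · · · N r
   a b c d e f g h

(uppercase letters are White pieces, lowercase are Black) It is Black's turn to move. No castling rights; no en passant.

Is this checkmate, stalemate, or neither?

Black to move; black king on h7.
In check: no.
Legal moves for Black: Kh8, Kg8, Kg7, Kh6, Kg6, Rh6, Rh5+, Rh4, Rh3, Rh2, Rxg1.
Black has 11 legal moves and is not in check → neither.

neither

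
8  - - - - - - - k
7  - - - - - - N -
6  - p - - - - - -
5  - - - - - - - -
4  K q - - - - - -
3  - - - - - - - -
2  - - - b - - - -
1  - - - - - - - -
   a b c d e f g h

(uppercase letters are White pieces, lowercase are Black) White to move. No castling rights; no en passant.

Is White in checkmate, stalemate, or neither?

checkmate

White to move; white king on a4.
In check: yes, from the black queen on b4.
King squares — a3: attacked by Qb4; b3: attacked by Qb4; b4: attacked by Bd2; a5: attacked by Qb4; b5: attacked by Qb4.
Legal moves for White: none.
In check with no legal moves → checkmate.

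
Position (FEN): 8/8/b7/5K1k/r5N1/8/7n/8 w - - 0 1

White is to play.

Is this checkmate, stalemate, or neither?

White to move; white king on f5.
In check: no.
Legal moves for White: Kf6, Ke6, Ke5, Nh6, Nf6+, Ne5, Ne3, Nxh2, Nf2.
White has 9 legal moves and is not in check → neither.

neither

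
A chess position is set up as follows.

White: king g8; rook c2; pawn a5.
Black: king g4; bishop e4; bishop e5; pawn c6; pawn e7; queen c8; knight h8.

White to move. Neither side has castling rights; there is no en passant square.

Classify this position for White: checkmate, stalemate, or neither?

White to move; white king on g8.
In check: yes, from the black queen on c8.
King squares — f7: attacked by Nh8; g7: attacked by Be5; h7: attacked by Be4; f8: attacked by Qc8; h8: attacked by Be5.
Legal moves for White: none.
In check with no legal moves → checkmate.

checkmate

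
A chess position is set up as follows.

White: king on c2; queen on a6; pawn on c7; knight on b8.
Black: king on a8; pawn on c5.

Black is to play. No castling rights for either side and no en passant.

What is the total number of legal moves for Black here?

Black to move; king on a8.
In check: yes, from the white queen on a6.
Legal moves: none.
Count: 0.

0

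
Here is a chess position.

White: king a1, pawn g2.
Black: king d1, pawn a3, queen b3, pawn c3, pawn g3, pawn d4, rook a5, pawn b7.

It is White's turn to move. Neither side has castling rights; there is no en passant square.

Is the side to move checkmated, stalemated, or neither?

White to move; white king on a1.
In check: no.
King squares — b1: attacked by Qb3; a2: attacked by Qb3; b2: attacked by Pa3.
Legal moves for White: none.
Not in check and no legal moves → stalemate.

stalemate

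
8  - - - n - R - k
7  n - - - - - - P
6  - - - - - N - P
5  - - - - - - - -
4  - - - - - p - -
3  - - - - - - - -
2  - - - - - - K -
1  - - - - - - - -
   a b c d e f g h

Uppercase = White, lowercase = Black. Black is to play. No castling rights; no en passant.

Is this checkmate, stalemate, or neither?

Black to move; black king on h8.
In check: yes, from the white rook on f8.
King squares — g7: attacked by Ph6; h7: attacked by Nf6; g8: attacked by Nf6.
Legal moves for Black: none.
In check with no legal moves → checkmate.

checkmate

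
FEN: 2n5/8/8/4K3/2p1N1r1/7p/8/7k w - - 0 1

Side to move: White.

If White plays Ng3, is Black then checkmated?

After Ng3: black king on h1; in check: yes, from the white knight on g3.
Black has 4 legal replies: Kh2, Kg2, Kg1, Rxg3.
In check but a legal move exists → not checkmate.

no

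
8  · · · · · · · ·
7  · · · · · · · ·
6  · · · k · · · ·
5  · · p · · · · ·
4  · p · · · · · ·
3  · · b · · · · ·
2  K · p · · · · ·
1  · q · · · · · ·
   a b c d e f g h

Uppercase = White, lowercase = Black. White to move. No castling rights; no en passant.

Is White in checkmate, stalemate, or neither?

checkmate

White to move; white king on a2.
In check: yes, from the black queen on b1.
King squares — a1: attacked by Qb1; b1: attacked by Pc2; b2: attacked by Qb1; a3: attacked by Pb4; b3: attacked by Qb1.
Legal moves for White: none.
In check with no legal moves → checkmate.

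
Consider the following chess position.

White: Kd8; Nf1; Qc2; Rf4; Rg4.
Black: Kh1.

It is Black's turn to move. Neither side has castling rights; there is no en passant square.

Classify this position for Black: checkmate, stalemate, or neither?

Black to move; black king on h1.
In check: no.
King squares — g1: attacked by Rg4; g2: attacked by Qc2; h2: attacked by Nf1.
Legal moves for Black: none.
Not in check and no legal moves → stalemate.

stalemate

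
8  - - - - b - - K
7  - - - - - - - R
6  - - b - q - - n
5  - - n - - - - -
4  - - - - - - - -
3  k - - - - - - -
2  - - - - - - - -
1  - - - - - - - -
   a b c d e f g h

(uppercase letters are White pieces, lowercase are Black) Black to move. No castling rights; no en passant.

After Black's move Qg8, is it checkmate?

yes

After Qg8: white king on h8; in check: yes, from the black queen on g8.
King squares — g7: attacked by Qg8; h7: own rook; g8: attacked by Nh6.
White has no legal moves → checkmate.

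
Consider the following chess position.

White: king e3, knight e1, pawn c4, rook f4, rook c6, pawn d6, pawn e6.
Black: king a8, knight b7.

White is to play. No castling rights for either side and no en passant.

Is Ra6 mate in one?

After Ra6: black king on a8; in check: yes, from the white rook on a6.
Black has 1 legal reply: Kb8.
In check but a legal move exists → not checkmate.

no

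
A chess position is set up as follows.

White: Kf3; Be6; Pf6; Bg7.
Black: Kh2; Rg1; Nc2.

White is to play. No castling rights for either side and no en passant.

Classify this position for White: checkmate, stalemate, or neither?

neither

White to move; white king on f3.
In check: no.
Legal moves for White include: Bh8, Bf8, Bh6, Bg8, Bc8, Bf7, Bd7, Bf5, Bd5, Bg4, Bc4, Bh3, Bb3, Ba2, Kf4, Ke4, Kf2, Ke2, ... (list truncated; more exist).
White has legal moves and is not in check → neither.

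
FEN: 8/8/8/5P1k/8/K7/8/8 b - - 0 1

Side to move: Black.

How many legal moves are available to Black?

Black to move; king on h5.
In check: no.
Legal moves: Kh6, Kg5, Kh4, Kg4.
Count: 4.

4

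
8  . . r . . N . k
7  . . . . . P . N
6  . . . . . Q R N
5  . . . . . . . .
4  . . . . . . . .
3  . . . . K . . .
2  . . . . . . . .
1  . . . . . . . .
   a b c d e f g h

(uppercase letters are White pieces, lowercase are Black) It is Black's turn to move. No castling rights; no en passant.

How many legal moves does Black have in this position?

0

Black to move; king on h8.
In check: yes, from the white queen on f6.
Legal moves: none.
Count: 0.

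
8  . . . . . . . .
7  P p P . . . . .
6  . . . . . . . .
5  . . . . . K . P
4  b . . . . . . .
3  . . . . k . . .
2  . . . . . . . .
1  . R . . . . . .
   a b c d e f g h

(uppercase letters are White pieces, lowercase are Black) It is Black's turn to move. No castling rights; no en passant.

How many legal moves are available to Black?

15

Black to move; king on e3.
In check: no.
Legal moves: Be8, Bd7+, Bc6, Bb5, Bb3, Bc2+, Bd1, Kd4, Kf3, Kd3, Kf2, Ke2, Kd2, b6, b5.
Count: 15.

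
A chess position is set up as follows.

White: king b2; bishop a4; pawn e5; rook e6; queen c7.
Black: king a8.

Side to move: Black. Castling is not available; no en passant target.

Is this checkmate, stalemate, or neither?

Black to move; black king on a8.
In check: no.
King squares — a7: attacked by Qc7; b7: attacked by Qc7; b8: attacked by Qc7.
Legal moves for Black: none.
Not in check and no legal moves → stalemate.

stalemate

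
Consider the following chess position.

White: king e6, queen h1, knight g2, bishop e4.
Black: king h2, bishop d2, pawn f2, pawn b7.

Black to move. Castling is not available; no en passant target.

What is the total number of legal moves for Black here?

2

Black to move; king on h2.
In check: yes, from the white queen on h1.
Legal moves: Kg3, Kxh1.
Count: 2.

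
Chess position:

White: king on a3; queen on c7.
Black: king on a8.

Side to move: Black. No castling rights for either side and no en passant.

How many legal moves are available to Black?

Black to move; king on a8.
In check: no.
Legal moves: none.
Count: 0.

0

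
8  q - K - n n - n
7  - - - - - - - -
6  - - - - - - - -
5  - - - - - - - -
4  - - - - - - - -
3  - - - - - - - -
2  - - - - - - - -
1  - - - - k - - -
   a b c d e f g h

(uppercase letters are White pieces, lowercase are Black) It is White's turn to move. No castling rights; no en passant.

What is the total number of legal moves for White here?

White to move; king on c8.
In check: yes, from the black queen on a8.
Legal moves: none.
Count: 0.

0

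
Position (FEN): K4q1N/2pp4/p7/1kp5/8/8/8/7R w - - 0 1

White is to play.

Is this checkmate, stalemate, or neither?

neither

White to move; white king on a8.
In check: yes, from the black queen on f8.
King squares — a7: available; b7: available; b8: attacked by Qf8.
Legal moves for White: Kb7, Ka7.
White is in check but has 2 legal moves → neither.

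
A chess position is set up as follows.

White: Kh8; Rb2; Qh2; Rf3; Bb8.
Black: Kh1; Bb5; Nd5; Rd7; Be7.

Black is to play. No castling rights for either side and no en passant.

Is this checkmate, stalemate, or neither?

Black to move; black king on h1.
In check: yes, from the white queen on h2.
King squares — g1: attacked by Qh2; g2: attacked by Rb2; h2: attacked by Rb2.
Legal moves for Black: none.
In check with no legal moves → checkmate.

checkmate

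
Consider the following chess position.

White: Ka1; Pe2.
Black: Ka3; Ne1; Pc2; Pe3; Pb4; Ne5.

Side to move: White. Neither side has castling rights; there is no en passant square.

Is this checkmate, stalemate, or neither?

stalemate

White to move; white king on a1.
In check: no.
King squares — b1: attacked by Pc2; a2: attacked by Ka3; b2: attacked by Ka3.
Legal moves for White: none.
Not in check and no legal moves → stalemate.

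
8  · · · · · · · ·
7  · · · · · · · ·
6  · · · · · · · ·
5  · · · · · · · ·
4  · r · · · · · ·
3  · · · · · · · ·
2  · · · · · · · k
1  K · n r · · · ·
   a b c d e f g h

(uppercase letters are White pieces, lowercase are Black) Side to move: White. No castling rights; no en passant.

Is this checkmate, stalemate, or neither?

stalemate

White to move; white king on a1.
In check: no.
King squares — b1: attacked by Rb4; a2: attacked by Nc1; b2: attacked by Rb4.
Legal moves for White: none.
Not in check and no legal moves → stalemate.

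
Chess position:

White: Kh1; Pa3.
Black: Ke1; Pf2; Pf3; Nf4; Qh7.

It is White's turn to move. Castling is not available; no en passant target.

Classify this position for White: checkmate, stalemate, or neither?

checkmate

White to move; white king on h1.
In check: yes, from the black queen on h7.
King squares — g1: attacked by Pf2; g2: attacked by Pf3; h2: attacked by Qh7.
Legal moves for White: none.
In check with no legal moves → checkmate.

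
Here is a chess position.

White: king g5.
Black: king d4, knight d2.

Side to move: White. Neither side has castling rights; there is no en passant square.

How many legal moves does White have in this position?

White to move; king on g5.
In check: no.
Legal moves: Kh6, Kg6, Kf6, Kh5, Kf5, Kh4, Kg4, Kf4.
Count: 8.

8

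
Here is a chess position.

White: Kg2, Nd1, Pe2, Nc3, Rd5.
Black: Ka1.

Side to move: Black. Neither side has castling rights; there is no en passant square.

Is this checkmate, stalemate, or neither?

Black to move; black king on a1.
In check: no.
King squares — b1: attacked by Nc3; a2: attacked by Nc3; b2: attacked by Nd1.
Legal moves for Black: none.
Not in check and no legal moves → stalemate.

stalemate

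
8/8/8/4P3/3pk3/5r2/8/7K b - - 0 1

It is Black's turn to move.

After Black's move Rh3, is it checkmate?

no

After Rh3: white king on h1; in check: yes, from the black rook on h3.
White has 2 legal replies: Kg2, Kg1.
In check but a legal move exists → not checkmate.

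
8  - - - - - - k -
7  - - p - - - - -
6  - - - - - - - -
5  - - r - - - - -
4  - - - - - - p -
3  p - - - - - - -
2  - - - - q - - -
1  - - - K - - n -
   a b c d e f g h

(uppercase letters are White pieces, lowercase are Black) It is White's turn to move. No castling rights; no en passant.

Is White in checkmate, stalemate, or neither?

checkmate

White to move; white king on d1.
In check: yes, from the black queen on e2.
King squares — c1: attacked by Rc5; e1: attacked by Qe2; c2: attacked by Qe2; d2: attacked by Qe2; e2: attacked by Ng1.
Legal moves for White: none.
In check with no legal moves → checkmate.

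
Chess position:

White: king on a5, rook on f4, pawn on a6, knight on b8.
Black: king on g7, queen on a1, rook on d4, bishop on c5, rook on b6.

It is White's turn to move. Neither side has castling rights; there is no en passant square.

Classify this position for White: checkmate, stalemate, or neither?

checkmate

White to move; white king on a5.
In check: yes, from the black queen on a1.
King squares — a4: attacked by Qa1; b4: attacked by Rd4; b5: attacked by Rb6; a6: own pawn; b6: attacked by Bc5.
Legal moves for White: none.
In check with no legal moves → checkmate.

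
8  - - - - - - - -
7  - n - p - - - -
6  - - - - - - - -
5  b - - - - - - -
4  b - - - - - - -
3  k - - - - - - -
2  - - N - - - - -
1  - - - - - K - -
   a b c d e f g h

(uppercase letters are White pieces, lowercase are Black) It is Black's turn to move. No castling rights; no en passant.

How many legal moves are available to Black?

4

Black to move; king on a3.
In check: yes, from the white knight on c2.
Legal moves: Kb3, Kb2, Ka2, Bxc2.
Count: 4.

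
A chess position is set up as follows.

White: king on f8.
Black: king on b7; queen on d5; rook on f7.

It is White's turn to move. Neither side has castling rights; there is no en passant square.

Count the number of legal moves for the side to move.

2

White to move; king on f8.
In check: yes, from the black rook on f7.
Legal moves: Kg8, Ke8.
Count: 2.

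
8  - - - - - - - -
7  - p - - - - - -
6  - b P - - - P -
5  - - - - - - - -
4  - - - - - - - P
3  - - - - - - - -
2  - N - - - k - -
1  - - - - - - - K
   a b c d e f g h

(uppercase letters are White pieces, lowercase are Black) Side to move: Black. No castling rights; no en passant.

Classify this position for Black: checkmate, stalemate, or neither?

neither

Black to move; black king on f2.
In check: no.
Legal moves for Black: Bd8, Bc7, Ba7, Bc5, Ba5, Bd4, Be3, Kg3, Kf3, Ke3, Ke2, Kf1, Ke1, bxc6.
Black has 14 legal moves and is not in check → neither.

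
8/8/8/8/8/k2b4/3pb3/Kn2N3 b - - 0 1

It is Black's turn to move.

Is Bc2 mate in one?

After Bc2: white king on a1; in check: no.
White is not in check, so this cannot be checkmate.

no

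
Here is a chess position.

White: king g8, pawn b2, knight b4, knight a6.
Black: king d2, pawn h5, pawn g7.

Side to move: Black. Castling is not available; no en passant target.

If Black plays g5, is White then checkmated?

no

After g5: white king on g8; in check: no.
White is not in check, so this cannot be checkmate.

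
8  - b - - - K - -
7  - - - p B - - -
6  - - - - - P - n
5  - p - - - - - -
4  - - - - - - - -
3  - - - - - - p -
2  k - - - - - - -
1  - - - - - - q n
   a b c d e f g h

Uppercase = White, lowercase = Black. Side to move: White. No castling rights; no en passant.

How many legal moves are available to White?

White to move; king on f8.
In check: no.
Legal moves: Ke8, Kg7, Bd8, Bd6, Bc5, Bb4, Ba3, f7.
Count: 8.

8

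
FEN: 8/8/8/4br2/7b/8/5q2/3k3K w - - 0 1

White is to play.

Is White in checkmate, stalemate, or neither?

White to move; white king on h1.
In check: no.
King squares — g1: attacked by Qf2; g2: attacked by Qf2; h2: attacked by Qf2.
Legal moves for White: none.
Not in check and no legal moves → stalemate.

stalemate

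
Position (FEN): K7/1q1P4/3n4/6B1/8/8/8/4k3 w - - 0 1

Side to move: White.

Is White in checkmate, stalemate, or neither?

checkmate

White to move; white king on a8.
In check: yes, from the black queen on b7.
King squares — a7: attacked by Qb7; b7: attacked by Nd6; b8: attacked by Qb7.
Legal moves for White: none.
In check with no legal moves → checkmate.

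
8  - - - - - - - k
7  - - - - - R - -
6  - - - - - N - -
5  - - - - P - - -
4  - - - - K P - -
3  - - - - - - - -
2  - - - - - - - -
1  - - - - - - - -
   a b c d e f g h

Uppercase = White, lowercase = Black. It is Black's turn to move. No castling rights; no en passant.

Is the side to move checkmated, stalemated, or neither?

Black to move; black king on h8.
In check: no.
King squares — g7: attacked by Rf7; h7: attacked by Nf6; g8: attacked by Nf6.
Legal moves for Black: none.
Not in check and no legal moves → stalemate.

stalemate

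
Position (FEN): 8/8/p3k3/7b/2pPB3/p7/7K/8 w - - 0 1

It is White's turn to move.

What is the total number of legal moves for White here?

White to move; king on h2.
In check: no.
Legal moves: Ba8, Bh7, Bb7, Bg6, Bc6, Bf5+, Bd5+, Bf3, Bd3, Bg2, Bc2, Bh1, Bb1, Kh3, Kg3, Kg2, Kh1, Kg1, d5+.
Count: 19.

19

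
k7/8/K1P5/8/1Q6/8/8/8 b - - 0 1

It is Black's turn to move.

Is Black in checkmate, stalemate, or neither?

stalemate

Black to move; black king on a8.
In check: no.
King squares — a7: attacked by Ka6; b7: attacked by Qb4; b8: attacked by Qb4.
Legal moves for Black: none.
Not in check and no legal moves → stalemate.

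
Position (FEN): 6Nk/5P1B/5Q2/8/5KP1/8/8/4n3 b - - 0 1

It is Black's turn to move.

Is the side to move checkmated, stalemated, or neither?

Black to move; black king on h8.
In check: yes, from the white queen on f6.
Legal moves for Black: Kxh7.
Black is in check but has 1 legal move → neither.

neither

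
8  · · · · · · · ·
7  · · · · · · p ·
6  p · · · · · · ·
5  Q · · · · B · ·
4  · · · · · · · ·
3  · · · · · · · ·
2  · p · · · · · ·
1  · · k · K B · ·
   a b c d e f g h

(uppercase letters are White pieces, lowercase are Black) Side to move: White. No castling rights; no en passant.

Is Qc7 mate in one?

yes

After Qc7: black king on c1; in check: yes, from the white queen on c7.
King squares — b1: attacked by Bf5; d1: attacked by Ke1; b2: own pawn; c2: attacked by Bf5; d2: attacked by Ke1.
Black has no legal moves → checkmate.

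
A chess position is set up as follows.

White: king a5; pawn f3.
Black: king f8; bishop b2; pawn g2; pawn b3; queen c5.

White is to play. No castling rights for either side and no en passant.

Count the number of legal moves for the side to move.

2

White to move; king on a5.
In check: yes, from the black queen on c5.
Legal moves: Ka6, Ka4.
Count: 2.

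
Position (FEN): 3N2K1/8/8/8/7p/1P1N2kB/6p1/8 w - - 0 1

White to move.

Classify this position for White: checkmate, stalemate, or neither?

White to move; white king on g8.
In check: no.
Legal moves for White include: Kh8, Kf8, Kh7, Kg7, Kf7, Nf7, Nb7, Ne6, Nc6, Bc8, Bd7, Be6, Bf5, Bg4, Bxg2, Ne5, Nc5, Nf4, ... (list truncated; more exist).
White has legal moves and is not in check → neither.

neither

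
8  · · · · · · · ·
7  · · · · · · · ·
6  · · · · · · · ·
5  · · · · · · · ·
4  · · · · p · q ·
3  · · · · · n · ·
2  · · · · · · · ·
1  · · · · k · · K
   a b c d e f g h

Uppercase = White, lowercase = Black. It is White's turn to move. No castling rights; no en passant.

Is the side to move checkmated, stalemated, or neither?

White to move; white king on h1.
In check: no.
King squares — g1: attacked by Nf3; g2: attacked by Qg4; h2: attacked by Nf3.
Legal moves for White: none.
Not in check and no legal moves → stalemate.

stalemate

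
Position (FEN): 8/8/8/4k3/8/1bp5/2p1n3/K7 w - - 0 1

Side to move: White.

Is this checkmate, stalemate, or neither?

stalemate

White to move; white king on a1.
In check: no.
King squares — b1: attacked by Pc2; a2: attacked by Bb3; b2: attacked by Pc3.
Legal moves for White: none.
Not in check and no legal moves → stalemate.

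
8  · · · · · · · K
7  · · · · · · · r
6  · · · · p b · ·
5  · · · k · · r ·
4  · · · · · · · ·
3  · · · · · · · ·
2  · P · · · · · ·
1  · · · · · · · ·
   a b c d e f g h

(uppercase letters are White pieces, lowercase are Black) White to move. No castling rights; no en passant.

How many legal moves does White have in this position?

1

White to move; king on h8.
In check: yes, from the black bishop on f6 and the black rook on h7.
Legal moves: Kxh7.
Count: 1.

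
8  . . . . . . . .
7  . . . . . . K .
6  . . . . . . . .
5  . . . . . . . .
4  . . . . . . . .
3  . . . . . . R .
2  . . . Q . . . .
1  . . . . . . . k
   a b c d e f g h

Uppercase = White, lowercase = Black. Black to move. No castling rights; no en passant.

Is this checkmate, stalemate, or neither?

stalemate

Black to move; black king on h1.
In check: no.
King squares — g1: attacked by Rg3; g2: attacked by Qd2; h2: attacked by Qd2.
Legal moves for Black: none.
Not in check and no legal moves → stalemate.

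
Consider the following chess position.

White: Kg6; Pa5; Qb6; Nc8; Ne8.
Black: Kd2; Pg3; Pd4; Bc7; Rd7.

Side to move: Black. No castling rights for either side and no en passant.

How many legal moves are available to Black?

23

Black to move; king on d2.
In check: no.
Legal moves: Rd8, Rh7, Rg7+, Rf7, Re7, Rd6+, Rd5, Bd8, Bb8, Bd6, Bxb6, Be5, Bf4, Ke3, Kd3, Kc3, Ke2, Kc2, Ke1, Kd1, Kc1, d3, g2.
Count: 23.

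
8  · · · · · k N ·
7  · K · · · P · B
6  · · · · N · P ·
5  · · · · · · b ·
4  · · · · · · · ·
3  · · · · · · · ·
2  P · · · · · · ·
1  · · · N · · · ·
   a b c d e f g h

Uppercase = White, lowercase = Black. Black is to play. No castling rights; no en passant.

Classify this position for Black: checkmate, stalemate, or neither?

Black to move; black king on f8.
In check: yes, from the white knight on e6.
King squares — e7: attacked by Ng8; f7: attacked by Pg6; g7: attacked by Ne6; e8: attacked by Pf7; g8: attacked by Pf7.
Legal moves for Black: none.
In check with no legal moves → checkmate.

checkmate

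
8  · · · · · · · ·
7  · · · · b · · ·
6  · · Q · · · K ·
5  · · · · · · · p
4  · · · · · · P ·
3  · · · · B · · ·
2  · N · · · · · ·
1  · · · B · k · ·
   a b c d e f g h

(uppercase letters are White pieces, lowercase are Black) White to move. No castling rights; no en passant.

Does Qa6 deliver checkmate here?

After Qa6: black king on f1; in check: yes, from the white queen on a6.
Black has 2 legal replies: Kg2, Ke1.
In check but a legal move exists → not checkmate.

no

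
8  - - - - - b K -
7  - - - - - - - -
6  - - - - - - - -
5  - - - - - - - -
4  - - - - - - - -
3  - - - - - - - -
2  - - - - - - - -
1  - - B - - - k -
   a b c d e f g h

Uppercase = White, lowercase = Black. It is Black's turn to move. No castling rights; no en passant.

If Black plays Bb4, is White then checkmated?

After Bb4: white king on g8; in check: no.
White is not in check, so this cannot be checkmate.

no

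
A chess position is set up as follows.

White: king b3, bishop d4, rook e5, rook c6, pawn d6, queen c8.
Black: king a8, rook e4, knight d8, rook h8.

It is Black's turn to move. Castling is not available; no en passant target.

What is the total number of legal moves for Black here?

0

Black to move; king on a8.
In check: yes, from the white queen on c8.
Legal moves: none.
Count: 0.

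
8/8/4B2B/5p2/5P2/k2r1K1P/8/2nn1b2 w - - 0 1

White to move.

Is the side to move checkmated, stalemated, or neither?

White to move; white king on f3.
In check: yes, from the black rook on d3.
King squares — e2: attacked by Nc1; f2: attacked by Nd1; g2: attacked by Bf1; e3: attacked by Nd1; g3: attacked by Rd3; e4: attacked by Pf5; f4: own pawn; g4: attacked by Pf5.
Legal moves for White: none.
In check with no legal moves → checkmate.

checkmate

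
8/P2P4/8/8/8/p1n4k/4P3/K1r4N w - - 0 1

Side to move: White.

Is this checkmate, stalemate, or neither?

checkmate

White to move; white king on a1.
In check: yes, from the black rook on c1.
King squares — b1: attacked by Rc1; a2: attacked by Nc3; b2: attacked by Pa3.
Legal moves for White: none.
In check with no legal moves → checkmate.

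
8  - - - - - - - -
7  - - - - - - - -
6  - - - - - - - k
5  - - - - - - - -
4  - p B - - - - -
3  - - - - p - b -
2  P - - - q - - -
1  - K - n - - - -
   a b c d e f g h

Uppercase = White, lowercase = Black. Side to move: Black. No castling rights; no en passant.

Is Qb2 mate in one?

yes

After Qb2: white king on b1; in check: yes, from the black queen on b2.
King squares — a1: attacked by Qb2; c1: attacked by Qb2; a2: own pawn; b2: attacked by Nd1; c2: attacked by Qb2.
White has no legal moves → checkmate.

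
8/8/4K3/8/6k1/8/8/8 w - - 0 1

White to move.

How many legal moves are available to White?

7

White to move; king on e6.
In check: no.
Legal moves: Kf7, Ke7, Kd7, Kf6, Kd6, Ke5, Kd5.
Count: 7.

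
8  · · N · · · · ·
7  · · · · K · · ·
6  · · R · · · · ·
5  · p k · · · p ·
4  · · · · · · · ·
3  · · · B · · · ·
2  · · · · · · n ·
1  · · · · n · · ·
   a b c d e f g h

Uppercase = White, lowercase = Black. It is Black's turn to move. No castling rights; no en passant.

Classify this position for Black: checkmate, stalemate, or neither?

neither

Black to move; black king on c5.
In check: yes, from the white rook on c6.
King squares — b4: available; c4: attacked by Bd3; d4: available; b5: own pawn; d5: available; b6: attacked by Rc6; c6: available; d6: attacked by Rc6.
Legal moves for Black: Kxc6, Kd5, Kd4, Kb4.
Black is in check but has 4 legal moves → neither.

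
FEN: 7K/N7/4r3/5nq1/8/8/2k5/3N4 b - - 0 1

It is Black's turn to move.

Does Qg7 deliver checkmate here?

After Qg7: white king on h8; in check: yes, from the black queen on g7.
King squares — g7: attacked by Nf5; h7: attacked by Qg7; g8: attacked by Qg7.
White has no legal moves → checkmate.

yes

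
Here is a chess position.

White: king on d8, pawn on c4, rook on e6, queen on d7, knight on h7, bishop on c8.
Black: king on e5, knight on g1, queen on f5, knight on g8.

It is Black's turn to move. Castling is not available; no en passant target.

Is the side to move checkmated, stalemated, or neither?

Black to move; black king on e5.
In check: yes, from the white rook on e6.
King squares — d4: attacked by Qd7; e4: attacked by Re6; f4: available; d5: attacked by Pc4; f5: own queen; d6: attacked by Re6; e6: attacked by Qd7; f6: attacked by Re6.
Legal moves for Black: Kf4, Qxe6.
Black is in check but has 2 legal moves → neither.

neither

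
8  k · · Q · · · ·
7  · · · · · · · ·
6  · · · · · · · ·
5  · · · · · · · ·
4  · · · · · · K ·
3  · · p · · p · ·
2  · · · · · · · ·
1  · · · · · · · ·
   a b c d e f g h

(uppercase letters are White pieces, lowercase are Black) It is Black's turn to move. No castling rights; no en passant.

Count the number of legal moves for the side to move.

2

Black to move; king on a8.
In check: yes, from the white queen on d8.
Legal moves: Kb7, Ka7.
Count: 2.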